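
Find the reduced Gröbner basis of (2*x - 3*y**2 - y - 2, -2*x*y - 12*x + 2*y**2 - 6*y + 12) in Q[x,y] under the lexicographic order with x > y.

G = {x - 3/2*y**2 - 1/2*y - 1, y**3 + 17/3*y**2 + 14/3*y}

The reduced Gröbner basis is the canonical form of the ideal for this ordering.

f_1 = 2*x - 3*y**2 - y - 2, LT = x.
f_2 = -2*x*y - 12*x + 2*y**2 - 6*y + 12, LT = x*y.

S(f_1,f_2): lcm = x*y. S = -6*x - 3/2*y**3 + 1/2*y**2 - 4*y + 6.
  leading term x: subtract (-3)·f_1 from -6*x - 3/2*y**3 + 1/2*y**2 - 4*y + 6 → -3/2*y**3 - 17/2*y**2 - 7*y
  leading term y**3: no divisor's leading term divides it; move -3/2*y**3 to the remainder.
  leading term y**2: no divisor's leading term divides it; move -17/2*y**2 to the remainder.
  leading term y: no divisor's leading term divides it; move -7*y to the remainder.
  remainder -3/2*y**3 - 17/2*y**2 - 7*y ≠ 0; add g_3 = -3/2*y**3 - 17/2*y**2 - 7*y to the basis.

The other S-polynomials (S(f_1,g_3), S(f_2,g_3)) all reduce to 0 modulo the current basis, so we have a Gröbner basis.
Inter-reduce: drop elements whose leading term is divisible by another's, tail-reduce, and make monic.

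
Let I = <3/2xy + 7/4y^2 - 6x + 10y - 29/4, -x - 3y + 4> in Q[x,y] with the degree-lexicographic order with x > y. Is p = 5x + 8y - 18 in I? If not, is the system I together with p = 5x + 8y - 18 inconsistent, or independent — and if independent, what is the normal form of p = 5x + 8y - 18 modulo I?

Adjoining 5x + 8y - 18 makes the ideal the whole ring: the system is inconsistent.

First compute the reduced Gröbner basis of I by Buchberger's algorithm.
f_1 = 3/2xy + 7/4y^2 - 6x + 10y - 29/4, LT = xy.
f_2 = -x - 3y + 4, LT = x.

S(f_1,f_2): lcm = xy. S = -11/6y^2 - 4x + 32/3y - 29/6.
  reduce S modulo (f_1, f_2):
  remainder -11/6y^2 + 68/3y - 125/6 ≠ 0; add h_3 = -11/6y^2 + 68/3y - 125/6 to the basis.

The other S-polynomials (S(f_1,h_3), S(f_2,h_3)) all reduce to 0 modulo the current basis, so we have a Gröbner basis.
Inter-reduce: drop elements whose leading term is divisible by another's, tail-reduce, and make monic.
Reduced Gröbner basis: {y^2 - 136/11y + 125/11, x + 3y - 4}.
Label its elements g_1 = y^2 - 136/11y + 125/11, g_2 = x + 3y - 4.

Reduce p = 5x + 8y - 18 modulo G:
  leading term x: subtract (5)·g_2 from 5x + 8y - 18 → -7y + 2
  leading term y: no divisor's leading term divides it; move -7y to the remainder.
  leading term 1: no divisor's leading term divides it; move 2 to the remainder.
  normal form = -7y + 2.
The normal form is nonzero, so p ∉ I. Since p minus its normal form lies in I, I + (p) = I + (r) where r = -7y + 2; decide whether this ideal is the whole ring.
Run Buchberger on G together with r (pairs among the g_i already reduce to 0 since G is a Gröbner basis):
g_1 = y^2 - 136/11y + 125/11, LT = y^2.
g_2 = x + 3y - 4, LT = x.
r = -7y + 2, LT = y.

S(g_1,r): lcm = y^2. S = -930/77y + 125/11.
  reduce S modulo (g_1, g_2, r):
  remainder 4265/539 ≠ 0; add m_4 = 4265/539 to the basis.

The other S-polynomials (S(g_1,g_2), S(g_2,r), S(g_1,m_4), S(g_2,m_4), S(r,m_4)) all reduce to 0 modulo the current basis, so we have a Gröbner basis.
Inter-reduce: drop elements whose leading term is divisible by another's, tail-reduce, and make monic.
Reduced Gröbner basis: {1}.
The reduced Gröbner basis of I + (p) is {1}: the ideal is the whole ring, so the enlarged system has no common solution — adjoining p is inconsistent.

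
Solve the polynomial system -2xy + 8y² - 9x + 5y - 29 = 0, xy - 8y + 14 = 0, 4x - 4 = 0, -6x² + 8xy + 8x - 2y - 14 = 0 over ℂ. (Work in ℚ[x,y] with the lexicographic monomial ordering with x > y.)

{(1, 2)}

Compute a lex Gröbner basis by Buchberger's algorithm.
f_1 = -2xy - 9x + 8y² + 5y - 29, LT = xy.
f_2 = xy - 8y + 14, LT = xy.
f_3 = 4x - 4, LT = x.
f_4 = -6x² + 8xy + 8x - 2y - 14, LT = x².

S(f_1,f_2): lcm = xy. S = 9/2x - 4y² + 11/2y + ½.
  leading term x: subtract (9/8)·f_3 from 9/2x - 4y² + 11/2y + ½ → -4y² + 11/2y + 5
  leading term y²: no divisor's leading term divides it; move -4y² to the remainder.
  leading term y: no divisor's leading term divides it; move 11/2y to the remainder.
  leading term 1: no divisor's leading term divides it; move 5 to the remainder.
  remainder -4y² + 11/2y + 5 ≠ 0; add h_5 = -4y² + 11/2y + 5 to the basis.

S(f_1,f_3): lcm = xy. S = 9/2x - 4y² - 3/2y + 29/2.
  leading term x: subtract (9/8)·f_3 from 9/2x - 4y² - 3/2y + 29/2 → -4y² - 3/2y + 19
  leading term y²: subtract (1)·h_5 from -4y² - 3/2y + 19 → -7y + 14
  leading term y: no divisor's leading term divides it; move -7y to the remainder.
  leading term 1: no divisor's leading term divides it; move 14 to the remainder.
  remainder -7y + 14 ≠ 0; add h_6 = -7y + 14 to the basis.

The other S-polynomials (S(f_1,f_4), S(f_2,f_3), S(f_2,f_4), S(f_3,f_4), S(f_1,h_5), S(f_2,h_5), S(f_3,h_5), S(f_4,h_5), S(f_1,h_6), S(f_2,h_6), S(f_3,h_6), S(f_4,h_6), S(h_5,h_6)) all reduce to 0 modulo the current basis, so we have a Gröbner basis.
Inter-reduce: drop elements whose leading term is divisible by another's, tail-reduce, and make monic.
Reduced Gröbner basis: {x - 1, y - 2}.

Elimination: the polynomial y - 2 lies in the elimination ideal for y, so y ∈ {2}. For each such y, the remaining basis elements (now univariate) give the rest of the solution.
  y = 2: the earlier basis element becomes x - 1 = 0, giving x = 1 — point (1, 2).
Check: every point annihilates each of the original generators.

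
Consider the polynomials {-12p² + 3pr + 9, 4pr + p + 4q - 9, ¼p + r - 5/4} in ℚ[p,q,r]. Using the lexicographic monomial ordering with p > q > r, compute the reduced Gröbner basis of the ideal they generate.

G = {p + 4r - 5, q - 97/17r + 80/17, r² - 165/68r + 97/68}

f_1 = -12p² + 3pr + 9, LT = p².
f_2 = 4pr + p + 4q - 9, LT = pr.
f_3 = ¼p + r - 5/4, LT = p.

S(f_1,f_2): lcm = p²r. S = -¼p² - pq - ¼pr² + 9/4p - ¾r.
  reduce S modulo (f_1, f_2, f_3):
  remainder 17/4qr - 5q - 165/16r + 177/16 ≠ 0; add g_4 = 17/4qr - 5q - 165/16r + 177/16 to the basis.

S(f_1,f_3): lcm = p². S = -17/4pr + 5p - ¾.
  reduce S modulo (f_1, f_2, f_3, g_4):
  remainder 17/4q - 97/4r + 20 ≠ 0; add g_5 = 17/4q - 97/4r + 20 to the basis.

S(f_2,f_3): lcm = pr. S = ¼p + q - 4r² + 5r - 9/4.
  reduce S modulo (f_1, f_2, f_3, g_4, g_5):
  remainder -4r² + 165/17r - 97/17 ≠ 0; add g_6 = -4r² + 165/17r - 97/17 to the basis.

The other S-polynomials (S(f_1,g_4), S(f_2,g_4), S(f_3,g_4), S(f_1,g_5), S(f_2,g_5), S(f_3,g_5), S(g_4,g_5), S(f_1,g_6), S(f_2,g_6), S(f_3,g_6), S(g_4,g_6), S(g_5,g_6)) all reduce to 0 modulo the current basis, so we have a Gröbner basis.
Inter-reduce: drop elements whose leading term is divisible by another's, tail-reduce, and make monic.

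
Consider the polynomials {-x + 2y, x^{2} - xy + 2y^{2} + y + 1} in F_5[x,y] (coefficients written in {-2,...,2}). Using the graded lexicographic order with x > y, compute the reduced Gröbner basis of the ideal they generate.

G = {y^{2} - y - 1, x - 2y}

f_1 = -x + 2y, LT = x.
f_2 = x^{2} - xy + 2y^{2} + y + 1, LT = x^{2}.

S(f_1,f_2): lcm = x^{2}. S = -xy - 2y^{2} - y - 1.
  leading term xy: subtract (y)·f_1 from -xy - 2y^{2} - y - 1 → y^{2} - y - 1
  leading term y^{2}: no divisor's leading term divides it; move y^{2} to the remainder.
  leading term y: no divisor's leading term divides it; move -y to the remainder.
  leading term 1: no divisor's leading term divides it; move -1 to the remainder.
  remainder y^{2} - y - 1 ≠ 0; add g_3 = y^{2} - y - 1 to the basis.

The other S-polynomials (S(f_1,g_3), S(f_2,g_3)) all reduce to 0 modulo the current basis, so we have a Gröbner basis.
Inter-reduce: drop elements whose leading term is divisible by another's, tail-reduce, and make monic.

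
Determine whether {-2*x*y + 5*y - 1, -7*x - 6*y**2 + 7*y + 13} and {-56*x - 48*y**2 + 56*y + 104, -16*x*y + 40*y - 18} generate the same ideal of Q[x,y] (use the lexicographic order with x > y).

No, the ideals differ.

Equality of ideals is decidable: compute both reduced Gröbner bases (unique for the ordering) and check whether they agree.
Buchberger on the first generating set:
f_1 = -2*x*y + 5*y - 1, LT = x*y.
f_2 = -7*x - 6*y**2 + 7*y + 13, LT = x.

S(f_1,f_2): lcm = x*y. S = -6/7*y**3 + y**2 - 9/14*y + 1/2.
  leading term y**3: no divisor's leading term divides it; move -6/7*y**3 to the remainder.
  leading term y**2: no divisor's leading term divides it; move y**2 to the remainder.
  leading term y: no divisor's leading term divides it; move -9/14*y to the remainder.
  leading term 1: no divisor's leading term divides it; move 1/2 to the remainder.
  remainder -6/7*y**3 + y**2 - 9/14*y + 1/2 ≠ 0; add g_3 = -6/7*y**3 + y**2 - 9/14*y + 1/2 to the basis.

The other S-polynomials (S(f_1,g_3), S(f_2,g_3)) all reduce to 0 modulo the current basis, so we have a Gröbner basis.
Inter-reduce: drop elements whose leading term is divisible by another's, tail-reduce, and make monic.
Reduced Gröbner basis: {x + 6/7*y**2 - y - 13/7, y**3 - 7/6*y**2 + 3/4*y - 7/12}.

Buchberger on the second generating set:
h_1 = -56*x - 48*y**2 + 56*y + 104, LT = x.
h_2 = -16*x*y + 40*y - 18, LT = x*y.

S(h_1,h_2): lcm = x*y. S = 6/7*y**3 - y**2 + 9/14*y - 9/8.
  leading term y**3: no divisor's leading term divides it; move 6/7*y**3 to the remainder.
  leading term y**2: no divisor's leading term divides it; move -y**2 to the remainder.
  leading term y: no divisor's leading term divides it; move 9/14*y to the remainder.
  leading term 1: no divisor's leading term divides it; move -9/8 to the remainder.
  remainder 6/7*y**3 - y**2 + 9/14*y - 9/8 ≠ 0; add k_3 = 6/7*y**3 - y**2 + 9/14*y - 9/8 to the basis.

The other S-polynomials (S(h_1,k_3), S(h_2,k_3)) all reduce to 0 modulo the current basis, so we have a Gröbner basis.
Inter-reduce: drop elements whose leading term is divisible by another's, tail-reduce, and make monic.
Reduced Gröbner basis: {x + 6/7*y**2 - y - 13/7, y**3 - 7/6*y**2 + 3/4*y - 21/16}.

Since the reduced bases disagree, the two ideals are not the same.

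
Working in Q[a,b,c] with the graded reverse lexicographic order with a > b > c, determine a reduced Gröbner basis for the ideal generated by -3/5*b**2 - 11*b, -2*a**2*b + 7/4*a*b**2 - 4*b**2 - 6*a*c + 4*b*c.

f_1 = -3/5*b**2 - 11*b, LT = b**2.
f_2 = -2*a**2*b + 7/4*a*b**2 - 4*b**2 - 6*a*c + 4*b*c, LT = a**2*b.

S(f_1,f_2): lcm = a**2*b**2. S = 7/8*a*b**3 + 55/3*a**2*b - 2*b**3 - 3*a*b*c + 2*b**2*c.
  reduce S modulo (f_1, f_2):
  remainder -3*a*b*c - 55*a*c ≠ 0; add g_3 = -3*a*b*c - 55*a*c to the basis.

S(f_2,g_3): lcm = a**2*b*c. S = -7/8*a*b**2*c - 55/3*a**2*c + 2*b**2*c + 3*a*c**2 - 2*b*c**2.
  reduce S modulo (f_1, f_2, g_3):
  remainder -55/3*a**2*c + 3*a*c**2 - 2*b*c**2 - 21175/72*a*c - 110/3*b*c ≠ 0; add g_4 = -55/3*a**2*c + 3*a*c**2 - 2*b*c**2 - 21175/72*a*c - 110/3*b*c to the basis.

The other S-polynomials (S(f_1,g_3), S(f_1,g_4), S(f_2,g_4), S(g_3,g_4)) all reduce to 0 modulo the current basis, so we have a Gröbner basis.

G = {a**2*b + 385/24*a*b + 3*a*c - 2*b*c - 110/3*b, a**2*c - 9/55*a*c**2 + 6/55*b*c**2 + 385/24*a*c + 2*b*c, a*b*c + 55/3*a*c, b**2 + 55/3*b}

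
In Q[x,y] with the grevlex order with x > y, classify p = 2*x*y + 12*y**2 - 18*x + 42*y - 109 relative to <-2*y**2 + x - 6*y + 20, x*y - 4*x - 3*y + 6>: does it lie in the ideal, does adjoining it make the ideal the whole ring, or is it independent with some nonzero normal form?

First compute the reduced Gröbner basis of I by Buchberger's algorithm.
f_1 = -2*y**2 + x - 6*y + 20, LT = y**2.
f_2 = x*y - 4*x - 3*y + 6, LT = x*y.

S(f_1,f_2): lcm = x*y**2. S = -1/2*x**2 + 7*x*y + 3*y**2 - 10*x - 6*y.
  leading term x**2: no divisor's leading term divides it; move -1/2*x**2 to the remainder.
  leading term x*y: subtract (7)·f_2 from 7*x*y + 3*y**2 - 10*x - 6*y → 3*y**2 + 18*x + 15*y - 42
  leading term y**2: subtract (-3/2)·f_1 from 3*y**2 + 18*x + 15*y - 42 → 39/2*x + 6*y - 12
  leading term x: no divisor's leading term divides it; move 39/2*x to the remainder.
  leading term y: no divisor's leading term divides it; move 6*y to the remainder.
  leading term 1: no divisor's leading term divides it; move -12 to the remainder.
  remainder -1/2*x**2 + 39/2*x + 6*y - 12 ≠ 0; add h_3 = -1/2*x**2 + 39/2*x + 6*y - 12 to the basis.

The other S-polynomials (S(f_1,h_3), S(f_2,h_3)) all reduce to 0 modulo the current basis, so we have a Gröbner basis.
Inter-reduce: drop elements whose leading term is divisible by another's, tail-reduce, and make monic.
Reduced Gröbner basis: {x**2 - 39*x - 12*y + 24, x*y - 4*x - 3*y + 6, y**2 - 1/2*x + 3*y - 10}.
Label its elements g_1 = x**2 - 39*x - 12*y + 24, g_2 = x*y - 4*x - 3*y + 6, g_3 = y**2 - 1/2*x + 3*y - 10.

Reduce p = 2*x*y + 12*y**2 - 18*x + 42*y - 109 modulo G:
  leading term x*y: subtract (2)·g_2 from 2*x*y + 12*y**2 - 18*x + 42*y - 109 → 12*y**2 - 10*x + 48*y - 121
  leading term y**2: subtract (12)·g_3 from 12*y**2 - 10*x + 48*y - 121 → -4*x + 12*y - 1
  leading term x: no divisor's leading term divides it; move -4*x to the remainder.
  leading term y: no divisor's leading term divides it; move 12*y to the remainder.
  leading term 1: no divisor's leading term divides it; move -1 to the remainder.
  normal form = -4*x + 12*y - 1.
The normal form is nonzero, so p ∉ I. Since p minus its normal form lies in I, I + (p) = I + (r) where r = -4*x + 12*y - 1; decide whether this ideal is the whole ring.
Run Buchberger on G together with r (pairs among the g_i already reduce to 0 since G is a Gröbner basis):
g_1 = x**2 - 39*x - 12*y + 24, LT = x**2.
g_2 = x*y - 4*x - 3*y + 6, LT = x*y.
g_3 = y**2 - 1/2*x + 3*y - 10, LT = y**2.
r = -4*x + 12*y - 1, LT = x.

S(g_1,r): lcm = x**2. S = 3*x*y - 157/4*x - 12*y + 24.
  leading term x*y: subtract (3)·g_2 from 3*x*y - 157/4*x - 12*y + 24 → -109/4*x - 3*y + 6
  leading term x: subtract (109/16)·r from -109/4*x - 3*y + 6 → -339/4*y + 205/16
  leading term y: no divisor's leading term divides it; move -339/4*y to the remainder.
  leading term 1: no divisor's leading term divides it; move 205/16 to the remainder.
  remainder -339/4*y + 205/16 ≠ 0; add m_5 = -339/4*y + 205/16 to the basis.

S(g_2,r): lcm = x*y. S = 3*y**2 - 4*x - 13/4*y + 6.
  leading term y**2: subtract (3)·g_3 from 3*y**2 - 4*x - 13/4*y + 6 → -5/2*x - 49/4*y + 36
  leading term x: subtract (5/8)·r from -5/2*x - 49/4*y + 36 → -79/4*y + 293/8
  leading term y: subtract (79/339)·m_5 from -79/4*y + 293/8 → 182459/5424
  leading term 1: no divisor's leading term divides it; move 182459/5424 to the remainder.
  remainder 182459/5424 ≠ 0; add m_6 = 182459/5424 to the basis.

The other S-polynomials (S(g_1,g_2), S(g_1,g_3), S(g_2,g_3), S(g_3,r), S(g_1,m_5), S(g_2,m_5), S(g_3,m_5), S(r,m_5), S(g_1,m_6), S(g_2,m_6), S(g_3,m_6), S(r,m_6), S(m_5,m_6)) all reduce to 0 modulo the current basis, so we have a Gröbner basis.
Inter-reduce: drop elements whose leading term is divisible by another's, tail-reduce, and make monic.
Reduced Gröbner basis: {1}.
The reduced Gröbner basis of I + (p) is {1}: the ideal is the whole ring, so the enlarged system has no common solution — adjoining p is inconsistent.

Adjoining 2*x*y + 12*y**2 - 18*x + 42*y - 109 makes the ideal the whole ring: the system is inconsistent.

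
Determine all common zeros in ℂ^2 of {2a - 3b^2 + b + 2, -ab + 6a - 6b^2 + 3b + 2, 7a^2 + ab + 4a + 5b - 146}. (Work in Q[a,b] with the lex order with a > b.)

Compute a lex Gröbner basis by Buchberger's algorithm.
f_1 = 2a - 3b^2 + b + 2, LT = a.
f_2 = -ab + 6a - 6b^2 + 3b + 2, LT = ab.
f_3 = 7a^2 + ab + 4a + 5b - 146, LT = a^2.

S(f_1,f_2): lcm = ab. S = 6a - 3/2b^3 - 11/2b^2 + 4b + 2.
  reduce S modulo (f_1, f_2, f_3):
  remainder -3/2b^3 + 7/2b^2 + b - 4 ≠ 0; add h_4 = -3/2b^3 + 7/2b^2 + b - 4 to the basis.

S(f_1,f_3): lcm = a^2. S = -3/2ab^2 + 5/14ab + 3/7a - 5/7b + 146/7.
  reduce S modulo (f_1, f_2, f_3, h_4):
  remainder -123/14b^2 + 29/14b + 31 ≠ 0; add h_5 = -123/14b^2 + 29/14b + 31 to the basis.

S(f_2,f_3): lcm = a^2b. S = -6a^2 + 41/7ab^2 - 25/7ab - 2a - 5/7b^2 + 146/7b.
  reduce S modulo (f_1, f_2, f_3, h_4, h_5):
  remainder 5969/287b - 11938/287 ≠ 0; add h_6 = 5969/287b - 11938/287 to the basis.

The other S-polynomials (S(f_1,h_4), S(f_2,h_4), S(f_3,h_4), S(f_1,h_5), S(f_2,h_5), S(f_3,h_5), S(h_4,h_5), S(f_1,h_6), S(f_2,h_6), S(f_3,h_6), S(h_4,h_6), S(h_5,h_6)) all reduce to 0 modulo the current basis, so we have a Gröbner basis.
Inter-reduce: drop elements whose leading term is divisible by another's, tail-reduce, and make monic.
Reduced Gröbner basis: {a - 4, b - 2}.

The lex basis is triangular: the last element involves only b. Solving b - 2 = 0 gives b ∈ {2}; substituting each value into the earlier elements determines the remaining variables.
  b = 2: the earlier basis element becomes a - 4 = 0, giving a = 4 — point (4, 2).

{(4, 2)}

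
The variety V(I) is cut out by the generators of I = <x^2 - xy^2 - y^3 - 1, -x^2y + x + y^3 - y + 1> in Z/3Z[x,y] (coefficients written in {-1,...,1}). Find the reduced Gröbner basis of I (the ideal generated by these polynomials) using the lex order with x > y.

G = {x - y^4 - y^2 + 1, y^7 + y^5 + y^3 - y^2 - y}

Buchberger's algorithm terminates because the ascending chain of leading-term ideals stabilizes.

f_1 = x^2 - xy^2 - y^3 - 1, LT = x^2.
f_2 = -x^2y + x + y^3 - y + 1, LT = x^2y.

S(f_1,f_2): lcm = x^2y. S = -xy^3 + x - y^4 + y^3 + y + 1.
  reduce S modulo (f_1, f_2):
  remainder -xy^3 + x - y^4 + y^3 + y + 1 ≠ 0; add g_3 = -xy^3 + x - y^4 + y^3 + y + 1 to the basis.

S(f_1,g_3): lcm = x^2y^3. S = x^2 - xy^5 - xy^4 + xy^3 + xy + x - y^6 - y^3.
  reduce S modulo (f_1, f_2, g_3):
  remainder -x + y^4 + y^2 - 1 ≠ 0; add g_4 = -x + y^4 + y^2 - 1 to the basis.

S(g_3,g_4): lcm = xy^3. S = -x + y^7 + y^5 + y^4 + y^3 - y - 1.
  reduce S modulo (f_1, f_2, g_3, g_4):
  remainder y^7 + y^5 + y^3 - y^2 - y ≠ 0; add g_5 = y^7 + y^5 + y^3 - y^2 - y to the basis.

The other S-polynomials (S(f_2,g_3), S(f_1,g_4), S(f_2,g_4), S(f_1,g_5), S(f_2,g_5), S(g_3,g_5), S(g_4,g_5)) all reduce to 0 modulo the current basis, so we have a Gröbner basis.
Inter-reduce: drop elements whose leading term is divisible by another's, tail-reduce, and make monic.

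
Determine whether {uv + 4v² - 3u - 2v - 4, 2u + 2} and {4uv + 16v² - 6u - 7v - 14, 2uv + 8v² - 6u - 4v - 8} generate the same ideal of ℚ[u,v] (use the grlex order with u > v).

For a fixed monomial order, each ideal has a unique reduced Gröbner basis; comparing bases decides equality.
Buchberger on the first generating set:
f_1 = uv + 4v² - 3u - 2v - 4, LT = uv.
f_2 = 2u + 2, LT = u.

S(f_1,f_2): lcm = uv. S = 4v² - 3u - 3v - 4.
  leading term v²: no divisor's leading term divides it; move 4v² to the remainder.
  leading term u: subtract (-3/2)·f_2 from -3u - 3v - 4 → -3v - 1
  leading term v: no divisor's leading term divides it; move -3v to the remainder.
  leading term 1: no divisor's leading term divides it; move -1 to the remainder.
  remainder 4v² - 3v - 1 ≠ 0; add g_3 = 4v² - 3v - 1 to the basis.

The other S-polynomials (S(f_1,g_3), S(f_2,g_3)) all reduce to 0 modulo the current basis, so we have a Gröbner basis.
Inter-reduce: drop elements whose leading term is divisible by another's, tail-reduce, and make monic.
Reduced Gröbner basis: {v² - ¾v - ¼, u + 1}.

Buchberger on the second generating set:
h_1 = 4uv + 16v² - 6u - 7v - 14, LT = uv.
h_2 = 2uv + 8v² - 6u - 4v - 8, LT = uv.

S(h_1,h_2): lcm = uv. S = 3/2u + ¼v + ½.
  leading term u: no divisor's leading term divides it; move 3/2u to the remainder.
  leading term v: no divisor's leading term divides it; move ¼v to the remainder.
  leading term 1: no divisor's leading term divides it; move ½ to the remainder.
  remainder 3/2u + ¼v + ½ ≠ 0; add k_3 = 3/2u + ¼v + ½ to the basis.

S(h_1,k_3): lcm = uv. S = 23/6v² - 3/2u - 25/12v - 7/2.
  leading term v²: no divisor's leading term divides it; move 23/6v² to the remainder.
  leading term u: subtract (-1)·k_3 from -3/2u - 25/12v - 7/2 → -11/6v - 3
  leading term v: no divisor's leading term divides it; move -11/6v to the remainder.
  leading term 1: no divisor's leading term divides it; move -3 to the remainder.
  remainder 23/6v² - 11/6v - 3 ≠ 0; add k_4 = 23/6v² - 11/6v - 3 to the basis.

The other S-polynomials (S(h_2,k_3), S(h_1,k_4), S(h_2,k_4), S(k_3,k_4)) all reduce to 0 modulo the current basis, so we have a Gröbner basis.
Inter-reduce: drop elements whose leading term is divisible by another's, tail-reduce, and make monic.
Reduced Gröbner basis: {v² - 11/23v - 18/23, u + ⅙v + ⅓}.

These differ, so the ideals are not equal.

No, the ideals differ.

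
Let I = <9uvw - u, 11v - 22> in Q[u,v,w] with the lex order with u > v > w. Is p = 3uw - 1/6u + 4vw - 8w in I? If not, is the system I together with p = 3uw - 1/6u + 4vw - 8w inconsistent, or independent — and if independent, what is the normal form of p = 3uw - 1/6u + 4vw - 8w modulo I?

3uw - 1/6u + 4vw - 8w lies in I (it reduces to 0).

First compute the reduced Gröbner basis of I by Buchberger's algorithm.
f_1 = 9uvw - u, LT = uvw.
f_2 = 11v - 22, LT = v.

S(f_1,f_2): lcm = uvw. S = 2uw - 1/9u.
  leading term uw: no divisor's leading term divides it; move 2uw to the remainder.
  leading term u: no divisor's leading term divides it; move -1/9u to the remainder.
  remainder 2uw - 1/9u ≠ 0; add h_3 = 2uw - 1/9u to the basis.

The other S-polynomials (S(f_1,h_3), S(f_2,h_3)) all reduce to 0 modulo the current basis, so we have a Gröbner basis.
Inter-reduce: drop elements whose leading term is divisible by another's, tail-reduce, and make monic.
Reduced Gröbner basis: {uw - 1/18u, v - 2}.
Label its elements g_1 = uw - 1/18u, g_2 = v - 2.

Reduce p = 3uw - 1/6u + 4vw - 8w modulo G:
  leading term uw: subtract (3)·g_1 from 3uw - 1/6u + 4vw - 8w → 4vw - 8w
  leading term vw: subtract (4w)·g_2 from 4vw - 8w → 0
  normal form = 0.
Since the normal form is 0, p ∈ I.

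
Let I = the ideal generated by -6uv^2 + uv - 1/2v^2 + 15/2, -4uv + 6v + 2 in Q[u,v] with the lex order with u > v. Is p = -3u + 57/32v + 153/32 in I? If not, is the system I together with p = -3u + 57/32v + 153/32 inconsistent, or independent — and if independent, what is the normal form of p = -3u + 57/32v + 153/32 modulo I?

-3u + 57/32v + 153/32 lies in I (it reduces to 0).

First compute the reduced Gröbner basis of I by Buchberger's algorithm.
f_1 = -6uv^2 + uv - 1/2v^2 + 15/2, LT = uv^2.
f_2 = -4uv + 6v + 2, LT = uv.

S(f_1,f_2): lcm = uv^2. S = -1/6uv + 19/12v^2 + 1/2v - 5/4.
  leading term uv: subtract (1/24)·f_2 from -1/6uv + 19/12v^2 + 1/2v - 5/4 → 19/12v^2 + 1/4v - 4/3
  leading term v^2: no divisor's leading term divides it; move 19/12v^2 to the remainder.
  leading term v: no divisor's leading term divides it; move 1/4v to the remainder.
  leading term 1: no divisor's leading term divides it; move -4/3 to the remainder.
  remainder 19/12v^2 + 1/4v - 4/3 ≠ 0; add h_3 = 19/12v^2 + 1/4v - 4/3 to the basis.

S(f_1,h_3): lcm = uv^2. S = -37/114uv + 16/19u + 1/12v^2 - 5/4.
  leading term uv: subtract (37/456)·f_2 from -37/114uv + 16/19u + 1/12v^2 - 5/4 → 16/19u + 1/12v^2 - 37/76v - 161/114
  leading term u: no divisor's leading term divides it; move 16/19u to the remainder.
  leading term v^2: subtract (1/19)·h_3 from 1/12v^2 - 37/76v - 161/114 → -1/2v - 51/38
  leading term v: no divisor's leading term divides it; move -1/2v to the remainder.
  leading term 1: no divisor's leading term divides it; move -51/38 to the remainder.
  remainder 16/19u - 1/2v - 51/38 ≠ 0; add h_4 = 16/19u - 1/2v - 51/38 to the basis.

The other S-polynomials (S(f_2,h_3), S(f_1,h_4), S(f_2,h_4), S(h_3,h_4)) all reduce to 0 modulo the current basis, so we have a Gröbner basis.
Inter-reduce: drop elements whose leading term is divisible by another's, tail-reduce, and make monic.
Reduced Gröbner basis: {u - 19/32v - 51/32, v^2 + 3/19v - 16/19}.
Label its elements g_1 = u - 19/32v - 51/32, g_2 = v^2 + 3/19v - 16/19.

Reduce p = -3u + 57/32v + 153/32 modulo G:
  leading term u: subtract (-3)·g_1 from -3u + 57/32v + 153/32 → 0
  normal form = 0.
Since the normal form is 0, p ∈ I.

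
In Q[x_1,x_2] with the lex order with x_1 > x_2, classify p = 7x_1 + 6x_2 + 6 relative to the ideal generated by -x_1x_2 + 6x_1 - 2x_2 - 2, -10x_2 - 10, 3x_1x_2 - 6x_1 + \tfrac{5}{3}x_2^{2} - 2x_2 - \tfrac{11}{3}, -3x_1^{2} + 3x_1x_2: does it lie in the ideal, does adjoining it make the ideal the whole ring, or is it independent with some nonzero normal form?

7x_1 + 6x_2 + 6 lies in I (it reduces to 0).

First compute the reduced Gröbner basis of I by Buchberger's algorithm.
f_1 = -x_1x_2 + 6x_1 - 2x_2 - 2, LT = x_1x_2.
f_2 = -10x_2 - 10, LT = x_2.
f_3 = 3x_1x_2 - 6x_1 + \tfrac{5}{3}x_2^{2} - 2x_2 - \tfrac{11}{3}, LT = x_1x_2.
f_4 = -3x_1^{2} + 3x_1x_2, LT = x_1^{2}.

S(f_1,f_2): lcm = x_1x_2. S = -7x_1 + 2x_2 + 2.
  leading term x_1: no divisor's leading term divides it; move -7x_1 to the remainder.
  leading term x_2: subtract (-\tfrac{1}{5})·f_2 from 2x_2 + 2 → 0
  remainder -7x_1 ≠ 0; add h_5 = -7x_1 to the basis.

The other S-polynomials (S(f_1,f_3), S(f_1,f_4), S(f_2,f_3), S(f_2,f_4), S(f_3,f_4), S(f_1,h_5), S(f_2,h_5), S(f_3,h_5), S(f_4,h_5)) all reduce to 0 modulo the current basis, so we have a Gröbner basis.
Inter-reduce: drop elements whose leading term is divisible by another's, tail-reduce, and make monic.
Reduced Gröbner basis: {x_1, x_2 + 1}.
Label its elements g_1 = x_1, g_2 = x_2 + 1.

Reduce p = 7x_1 + 6x_2 + 6 modulo G:
  leading term x_1: subtract (7)·g_1 from 7x_1 + 6x_2 + 6 → 6x_2 + 6
  leading term x_2: subtract (6)·g_2 from 6x_2 + 6 → 0
  normal form = 0.
Since the normal form is 0, p ∈ I.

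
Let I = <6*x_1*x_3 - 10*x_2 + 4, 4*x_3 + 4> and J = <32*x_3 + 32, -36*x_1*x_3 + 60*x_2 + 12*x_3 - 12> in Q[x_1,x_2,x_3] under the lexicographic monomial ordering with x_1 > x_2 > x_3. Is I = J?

Two ideals are equal iff their reduced Gröbner bases coincide (the reduced basis is unique for a fixed ordering).
Buchberger on the first generating set:
f_1 = 6*x_1*x_3 - 10*x_2 + 4, LT = x_1*x_3.
f_2 = 4*x_3 + 4, LT = x_3.

S(f_1,f_2): lcm = x_1*x_3. S = -x_1 - 5/3*x_2 + 2/3.
  reduce S modulo (f_1, f_2):
  remainder -x_1 - 5/3*x_2 + 2/3 ≠ 0; add g_3 = -x_1 - 5/3*x_2 + 2/3 to the basis.

The other S-polynomials (S(f_1,g_3), S(f_2,g_3)) all reduce to 0 modulo the current basis, so we have a Gröbner basis.
Inter-reduce: drop elements whose leading term is divisible by another's, tail-reduce, and make monic.
Reduced Gröbner basis: {x_1 + 5/3*x_2 - 2/3, x_3 + 1}.

Buchberger on the second generating set:
h_1 = 32*x_3 + 32, LT = x_3.
h_2 = -36*x_1*x_3 + 60*x_2 + 12*x_3 - 12, LT = x_1*x_3.

S(h_1,h_2): lcm = x_1*x_3. S = x_1 + 5/3*x_2 + 1/3*x_3 - 1/3.
  reduce S modulo (h_1, h_2):
  remainder x_1 + 5/3*x_2 - 2/3 ≠ 0; add k_3 = x_1 + 5/3*x_2 - 2/3 to the basis.

The other S-polynomials (S(h_1,k_3), S(h_2,k_3)) all reduce to 0 modulo the current basis, so we have a Gröbner basis.
Inter-reduce: drop elements whose leading term is divisible by another's, tail-reduce, and make monic.
Reduced Gröbner basis: {x_1 + 5/3*x_2 - 2/3, x_3 + 1}.

Same reduced basis, so the two generating sets span the same ideal.
The same test decides containment: I ⊆ J iff every generator of I reduces to 0 modulo a Gröbner basis of J.

Yes, the ideals are equal.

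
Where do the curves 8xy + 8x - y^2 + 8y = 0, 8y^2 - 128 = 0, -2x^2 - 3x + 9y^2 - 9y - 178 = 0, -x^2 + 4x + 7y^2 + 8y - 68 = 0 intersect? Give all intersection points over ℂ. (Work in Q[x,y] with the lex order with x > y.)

{(-2, -4)}

Compute a lex Gröbner basis by Buchberger's algorithm.
f_1 = 8xy + 8x - y^2 + 8y, LT = xy.
f_2 = 8y^2 - 128, LT = y^2.
f_3 = -2x^2 - 3x + 9y^2 - 9y - 178, LT = x^2.
f_4 = -x^2 + 4x + 7y^2 + 8y - 68, LT = x^2.

S(f_1,f_2): lcm = xy^2. S = xy + 16x - 1/8y^3 + y^2.
  reduce S modulo (f_1, f_2, f_3, f_4):
  remainder 15x - 3y + 18 ≠ 0; add h_5 = 15x - 3y + 18 to the basis.

S(f_1,f_3): lcm = x^2y. S = x^2 - 1/8xy^2 - 1/2xy + 9/2y^3 - 9/2y^2 - 89y.
  reduce S modulo (f_1, f_2, f_3, f_4, h_5):
  remainder -108/5y - 432/5 ≠ 0; add h_6 = -108/5y - 432/5 to the basis.

The other S-polynomials (S(f_1,f_4), S(f_2,f_3), S(f_2,f_4), S(f_3,f_4), S(f_1,h_5), S(f_2,h_5), S(f_3,h_5), S(f_4,h_5), S(f_1,h_6), S(f_2,h_6), S(f_3,h_6), S(f_4,h_6), S(h_5,h_6)) all reduce to 0 modulo the current basis, so we have a Gröbner basis.
Inter-reduce: drop elements whose leading term is divisible by another's, tail-reduce, and make monic.
Reduced Gröbner basis: {x + 2, y + 4}.

From the last basis element, y + 4 = 0, so y takes values in {-4}. Each choice, substituted upward through the basis, yields the corresponding point(s) of the solution set.
  y = -4: the earlier basis element becomes x + 2 = 0, giving x = -2 — point (-2, -4).
Zero-dimensionality of the ideal guarantees finitely many solutions over ℂ.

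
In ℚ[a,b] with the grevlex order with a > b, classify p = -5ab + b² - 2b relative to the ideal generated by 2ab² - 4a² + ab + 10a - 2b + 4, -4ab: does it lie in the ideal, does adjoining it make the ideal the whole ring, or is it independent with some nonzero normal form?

First compute the reduced Gröbner basis of I by Buchberger's algorithm.
f_1 = 2ab² - 4a² + ab + 10a - 2b + 4, LT = ab².
f_2 = -4ab, LT = ab.

S(f_1,f_2): lcm = ab². S = -2a² + ½ab + 5a - b + 2.
  leading term a²: no divisor's leading term divides it; move -2a² to the remainder.
  leading term ab: subtract (-⅛)·f_2 from ½ab + 5a - b + 2 → 5a - b + 2
  leading term a: no divisor's leading term divides it; move 5a to the remainder.
  leading term b: no divisor's leading term divides it; move -b to the remainder.
  leading term 1: no divisor's leading term divides it; move 2 to the remainder.
  remainder -2a² + 5a - b + 2 ≠ 0; add h_3 = -2a² + 5a - b + 2 to the basis.

S(f_1,h_3): lcm = a²b². S = -2a³ + ½a²b + 5/2ab² - ½b³ + 5a² - ab + b² + 2a.
  leading term a³: subtract (a)·h_3 from -2a³ + ½a²b + 5/2ab² - ½b³ + 5a² - ab + b² + 2a → ½a²b + 5/2ab² - ½b³ + b²
  leading term a²b: subtract (-⅛a)·f_2 from ½a²b + 5/2ab² - ½b³ + b² → 5/2ab² - ½b³ + b²
  leading term ab²: subtract (5/4)·f_1 from 5/2ab² - ½b³ + b² → -½b³ + 5a² - 5/4ab + b² - 25/2a + 5/2b - 5
  leading term b³: no divisor's leading term divides it; move -½b³ to the remainder.
  leading term a²: subtract (-5/2)·h_3 from 5a² - 5/4ab + b² - 25/2a + 5/2b - 5 → -5/4ab + b²
  leading term ab: subtract (5/16)·f_2 from -5/4ab + b² → b²
  leading term b²: no divisor's leading term divides it; move b² to the remainder.
  remainder -½b³ + b² ≠ 0; add h_4 = -½b³ + b² to the basis.

S(f_2,h_3): lcm = a²b. S = 5/2ab - ½b² + b.
  leading term ab: subtract (-⅝)·f_2 from 5/2ab - ½b² + b → -½b² + b
  leading term b²: no divisor's leading term divides it; move -½b² to the remainder.
  leading term b: no divisor's leading term divides it; move b to the remainder.
  remainder -½b² + b ≠ 0; add h_5 = -½b² + b to the basis.

S(f_1,h_4): lcm = ab³. S = -2a²b + 5/2ab² + 5ab - b² + 2b.
  leading term a²b: subtract (½a)·f_2 from -2a²b + 5/2ab² + 5ab - b² + 2b → 5/2ab² + 5ab - b² + 2b
  leading term ab²: subtract (5/4)·f_1 from 5/2ab² + 5ab - b² + 2b → 5a² + 15/4ab - b² - 25/2a + 9/2b - 5
  leading term a²: subtract (-5/2)·h_3 from 5a² + 15/4ab - b² - 25/2a + 9/2b - 5 → 15/4ab - b² + 2b
  leading term ab: subtract (-15/16)·f_2 from 15/4ab - b² + 2b → -b² + 2b
  leading term b²: subtract (2)·h_5 from -b² + 2b → 0
  remainder 0.

S(f_2,h_4): lcm = ab³. S = 2ab².
  leading term ab²: subtract (1)·f_1 from 2ab² → 4a² - ab - 10a + 2b - 4
  leading term a²: subtract (-2)·h_3 from 4a² - ab - 10a + 2b - 4 → -ab
  leading term ab: subtract (¼)·f_2 from -ab → 0
  remainder 0.

S(h_3,h_4): leading monomials are coprime, so the S-polynomial reduces to 0 (Buchberger's first criterion).
S(f_1,h_5): lcm = ab². S = -2a² + 5/2ab + 5a - b + 2.
  leading term a²: subtract (1)·h_3 from -2a² + 5/2ab + 5a - b + 2 → 5/2ab
  leading term ab: subtract (-⅝)·f_2 from 5/2ab → 0
  remainder 0.

S(f_2,h_5): lcm = ab². S = 2ab.
  leading term ab: subtract (-½)·f_2 from 2ab → 0
  remainder 0.

S(h_3,h_5): leading monomials are coprime, so the S-polynomial reduces to 0 (Buchberger's first criterion).
S(h_4,h_5): lcm = b³. S = 0.
  remainder 0.

Every S-polynomial of the final basis reduces to 0, so we have a Gröbner basis.
Inter-reduce: drop elements whose leading term is divisible by another's, tail-reduce, and make monic.
Reduced Gröbner basis: {a² - 5/2a + ½b - 1, ab, b² - 2b}.
Label its elements g_1 = a² - 5/2a + ½b - 1, g_2 = ab, g_3 = b² - 2b.

Reduce p = -5ab + b² - 2b modulo G:
  leading term ab: subtract (-5)·g_2 from -5ab + b² - 2b → b² - 2b
  leading term b²: subtract (1)·g_3 from b² - 2b → 0
  normal form = 0.
Since the normal form is 0, p ∈ I.

Ideal membership is decidable via reduction modulo a Gröbner basis.

-5ab + b² - 2b lies in I (it reduces to 0).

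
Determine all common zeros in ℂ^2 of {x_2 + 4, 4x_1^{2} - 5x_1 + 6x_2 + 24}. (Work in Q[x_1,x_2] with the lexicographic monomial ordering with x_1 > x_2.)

Compute a lex Gröbner basis by Buchberger's algorithm.
f_1 = x_2 + 4, LT = x_2.
f_2 = 4x_1^{2} - 5x_1 + 6x_2 + 24, LT = x_1^{2}.

The S-polynomials (S(f_1,f_2)) all reduce to 0 modulo the current basis, so we have a Gröbner basis.
Inter-reduce: drop elements whose leading term is divisible by another's, tail-reduce, and make monic.
Reduced Gröbner basis: {x_1^{2} - \tfrac{5}{4}x_1, x_2 + 4}.

Elimination: the polynomial x_2 + 4 lies in the elimination ideal for x_2, so x_2 ∈ {-4}. For each such x_2, the remaining basis elements (now univariate) give the rest of the solution.
  x_2 = -4: the earlier basis element becomes x_1^{2} - \tfrac{5}{4}x_1 = 0, giving x_1 = 0, 5/4 — points (0, -4), (5/4, -4).

{(0, -4), (5/4, -4)}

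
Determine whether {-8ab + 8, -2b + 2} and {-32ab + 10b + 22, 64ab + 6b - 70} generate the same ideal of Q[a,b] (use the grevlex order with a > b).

Yes, the ideals are equal.

Two ideals are equal iff their reduced Gröbner bases coincide (the reduced basis is unique for a fixed ordering).
Buchberger on the first generating set:
f_1 = -8ab + 8, LT = ab.
f_2 = -2b + 2, LT = b.

S(f_1,f_2): lcm = ab. S = a - 1.
  leading term a: no divisor's leading term divides it; move a to the remainder.
  leading term 1: no divisor's leading term divides it; move -1 to the remainder.
  remainder a - 1 ≠ 0; add g_3 = a - 1 to the basis.

The other S-polynomials (S(f_1,g_3), S(f_2,g_3)) all reduce to 0 modulo the current basis, so we have a Gröbner basis.
Inter-reduce: drop elements whose leading term is divisible by another's, tail-reduce, and make monic.
Reduced Gröbner basis: {a - 1, b - 1}.

Buchberger on the second generating set:
h_1 = -32ab + 10b + 22, LT = ab.
h_2 = 64ab + 6b - 70, LT = ab.

S(h_1,h_2): lcm = ab. S = -13/32b + 13/32.
  leading term b: no divisor's leading term divides it; move -13/32b to the remainder.
  leading term 1: no divisor's leading term divides it; move 13/32 to the remainder.
  remainder -13/32b + 13/32 ≠ 0; add k_3 = -13/32b + 13/32 to the basis.

S(h_1,k_3): lcm = ab. S = a - 5/16b - 11/16.
  leading term a: no divisor's leading term divides it; move a to the remainder.
  leading term b: subtract (10/13)·k_3 from -5/16b - 11/16 → -1
  leading term 1: no divisor's leading term divides it; move -1 to the remainder.
  remainder a - 1 ≠ 0; add k_4 = a - 1 to the basis.

The other S-polynomials (S(h_2,k_3), S(h_1,k_4), S(h_2,k_4), S(k_3,k_4)) all reduce to 0 modulo the current basis, so we have a Gröbner basis.
Inter-reduce: drop elements whose leading term is divisible by another's, tail-reduce, and make monic.
Reduced Gröbner basis: {a - 1, b - 1}.

These coincide, so the ideals are equal.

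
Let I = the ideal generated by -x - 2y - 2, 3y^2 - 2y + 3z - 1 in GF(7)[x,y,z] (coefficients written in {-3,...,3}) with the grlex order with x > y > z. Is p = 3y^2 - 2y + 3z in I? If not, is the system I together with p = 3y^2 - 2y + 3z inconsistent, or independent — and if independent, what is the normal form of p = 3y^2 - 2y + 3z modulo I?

First compute the reduced Gröbner basis of I by Buchberger's algorithm.
f_1 = -x - 2y - 2, LT = x.
f_2 = 3y^2 - 2y + 3z - 1, LT = y^2.

The S-polynomials (S(f_1,f_2)) all reduce to 0 modulo the current basis, so we have a Gröbner basis.
Inter-reduce: drop elements whose leading term is divisible by another's, tail-reduce, and make monic.
Reduced Gröbner basis: {y^2 - 3y + z + 2, x + 2y + 2}.
Label its elements g_1 = y^2 - 3y + z + 2, g_2 = x + 2y + 2.

Reduce p = 3y^2 - 2y + 3z modulo G:
  leading term y^2: subtract (3)·g_1 from 3y^2 - 2y + 3z → 1
  leading term 1: no divisor's leading term divides it; move 1 to the remainder.
  normal form = 1.
The normal form is nonzero, so p ∉ I. Since p minus its normal form lies in I, I + (p) = I + (r) where r = 1; decide whether this ideal is the whole ring.
Here r = 1 is a nonzero constant, hence a unit: 1 ∈ I + (p), the Gröbner basis of I + (p) is {1}, and the enlarged system has no common solution — adjoining p is inconsistent.

Adjoining 3y^2 - 2y + 3z makes the ideal the whole ring: the system is inconsistent.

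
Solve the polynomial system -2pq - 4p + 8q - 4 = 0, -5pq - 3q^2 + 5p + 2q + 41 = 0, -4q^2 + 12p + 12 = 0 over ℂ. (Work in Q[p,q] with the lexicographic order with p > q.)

{(2, 3)}

Compute a lex Gröbner basis by Buchberger's algorithm.
f_1 = -2pq - 4p + 8q - 4, LT = pq.
f_2 = -5pq + 5p - 3q^2 + 2q + 41, LT = pq.
f_3 = 12p - 4q^2 + 12, LT = p.

S(f_1,f_2): lcm = pq. S = 3p - 3/5q^2 - 18/5q + 51/5.
  reduce S modulo (f_1, f_2, f_3):
  remainder 2/5q^2 - 18/5q + 36/5 ≠ 0; add h_4 = 2/5q^2 - 18/5q + 36/5 to the basis.

S(f_1,f_3): lcm = pq. S = 2p + 1/3q^3 - 5q + 2.
  reduce S modulo (f_1, f_2, f_3, h_4):
  remainder 22q - 66 ≠ 0; add h_5 = 22q - 66 to the basis.

The other S-polynomials (S(f_2,f_3), S(f_1,h_4), S(f_2,h_4), S(f_3,h_4), S(f_1,h_5), S(f_2,h_5), S(f_3,h_5), S(h_4,h_5)) all reduce to 0 modulo the current basis, so we have a Gröbner basis.
Inter-reduce: drop elements whose leading term is divisible by another's, tail-reduce, and make monic.
Reduced Gröbner basis: {p - 2, q - 3}.

A lex Gröbner basis eliminates variables successively. Here q - 3 depends only on q, with roots {3}; lifting each root through the earlier basis elements recovers the full solutions.
  q = 3: the earlier basis element becomes p - 2 = 0, giving p = 2 — point (2, 3).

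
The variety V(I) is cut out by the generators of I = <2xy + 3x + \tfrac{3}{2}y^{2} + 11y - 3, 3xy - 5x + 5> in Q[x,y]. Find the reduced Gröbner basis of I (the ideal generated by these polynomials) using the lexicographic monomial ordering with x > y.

G = {x + \tfrac{9}{38}y^{2} + \tfrac{33}{19}y - 1, y^{3} + \tfrac{17}{3}y^{2} - \tfrac{148}{9}y}

f_1 = 2xy + 3x + \tfrac{3}{2}y^{2} + 11y - 3, LT = xy.
f_2 = 3xy - 5x + 5, LT = xy.

S(f_1,f_2): lcm = xy. S = \tfrac{19}{6}x + \tfrac{3}{4}y^{2} + \tfrac{11}{2}y - \tfrac{19}{6}.
  leading term x: no divisor's leading term divides it; move \tfrac{19}{6}x to the remainder.
  leading term y^{2}: no divisor's leading term divides it; move \tfrac{3}{4}y^{2} to the remainder.
  leading term y: no divisor's leading term divides it; move \tfrac{11}{2}y to the remainder.
  leading term 1: no divisor's leading term divides it; move -\tfrac{19}{6} to the remainder.
  remainder \tfrac{19}{6}x + \tfrac{3}{4}y^{2} + \tfrac{11}{2}y - \tfrac{19}{6} ≠ 0; add g_3 = \tfrac{19}{6}x + \tfrac{3}{4}y^{2} + \tfrac{11}{2}y - \tfrac{19}{6} to the basis.

S(f_1,g_3): lcm = xy. S = \tfrac{3}{2}x - \tfrac{9}{38}y^{3} - \tfrac{75}{76}y^{2} + \tfrac{13}{2}y - \tfrac{3}{2}.
  leading term x: subtract (\tfrac{9}{19})·g_3 from \tfrac{3}{2}x - \tfrac{9}{38}y^{3} - \tfrac{75}{76}y^{2} + \tfrac{13}{2}y - \tfrac{3}{2} → -\tfrac{9}{38}y^{3} - \tfrac{51}{38}y^{2} + \tfrac{74}{19}y
  leading term y^{3}: no divisor's leading term divides it; move -\tfrac{9}{38}y^{3} to the remainder.
  leading term y^{2}: no divisor's leading term divides it; move -\tfrac{51}{38}y^{2} to the remainder.
  leading term y: no divisor's leading term divides it; move \tfrac{74}{19}y to the remainder.
  remainder -\tfrac{9}{38}y^{3} - \tfrac{51}{38}y^{2} + \tfrac{74}{19}y ≠ 0; add g_4 = -\tfrac{9}{38}y^{3} - \tfrac{51}{38}y^{2} + \tfrac{74}{19}y to the basis.

The other S-polynomials (S(f_2,g_3), S(f_1,g_4), S(f_2,g_4), S(g_3,g_4)) all reduce to 0 modulo the current basis, so we have a Gröbner basis.
Inter-reduce: drop elements whose leading term is divisible by another's, tail-reduce, and make monic.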